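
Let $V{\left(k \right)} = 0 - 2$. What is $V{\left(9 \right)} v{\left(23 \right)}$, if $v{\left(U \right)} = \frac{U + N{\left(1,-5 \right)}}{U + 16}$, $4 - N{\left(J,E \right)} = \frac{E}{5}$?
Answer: $- \frac{56}{39} \approx -1.4359$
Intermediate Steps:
$N{\left(J,E \right)} = 4 - \frac{E}{5}$
$V{\left(k \right)} = -2$ ($V{\left(k \right)} = 0 - 2 = -2$)
$v{\left(U \right)} = \frac{5 + U}{16 + U}$ ($v{\left(U \right)} = \frac{U + \left(4 - -1\right)}{U + 16} = \frac{U + \left(4 + 1\right)}{16 + U} = \frac{U + 5}{16 + U} = \frac{5 + U}{16 + U}$)
$V{\left(9 \right)} v{\left(23 \right)} = - 2 \frac{5 + 23}{16 + 23} = - 2 \cdot \frac{1}{39} \cdot 28 = \left(-2\right) \frac{28}{39} = - \frac{56}{39}$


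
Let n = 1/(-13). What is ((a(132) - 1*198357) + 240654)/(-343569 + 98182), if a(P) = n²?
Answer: -7148194/41470403 ≈ -0.17237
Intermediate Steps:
n = -1/13 ≈ -0.076923
a(P) = 1/169 (a(P) = (-1/13)² = 1/169)
((a(132) - 1*198357) + 240654)/(-343569 + 98182) = ((1/169 - 1*198357) + 240654)/(-343569 + 98182) = ((1/169 - 198357) + 240654)/(-245387) = (-33522332/169 + 240654)*(-1/245387) = (7148194/169)*(-1/245387) = -7148194/41470403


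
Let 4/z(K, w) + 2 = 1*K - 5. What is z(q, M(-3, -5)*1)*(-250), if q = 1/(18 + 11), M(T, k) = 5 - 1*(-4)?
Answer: 14500/101 ≈ 143.56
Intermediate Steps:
M(T, k) = 9 (M(T, k) = 5 + 4 = 9)
q = 1/29 ≈ 0.034483
z(K, w) = 4/(-7 + K) (z(K, w) = 4/(-2 + (1*K - 5)) = 4/(-2 + (K - 5)) = 4/(-2 + (-5 + K)) = 4/(-7 + K))
z(q, M(-3, -5)*1)*(-250) = (4/(-7 + 1/29))*(-250) = (4/(-202/29))*(-250) = (4*(-29/202))*(-250) = -58/101*(-250) = 14500/101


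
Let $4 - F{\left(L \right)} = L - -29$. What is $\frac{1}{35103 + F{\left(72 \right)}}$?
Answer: $\frac{1}{35006} \approx 2.8567 \cdot 10^{-5}$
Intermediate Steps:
$F{\left(L \right)} = -25 - L$ ($F{\left(L \right)} = 4 - \left(L - -29\right) = 4 - \left(L + 29\right) = 4 - \left(29 + L\right) = -25 - L$)
$\frac{1}{35103 + F{\left(72 \right)}} = \frac{1}{35103 - 97} = \frac{1}{35006}$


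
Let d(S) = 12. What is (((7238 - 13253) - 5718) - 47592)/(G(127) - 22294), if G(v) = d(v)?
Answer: 59325/22282 ≈ 2.6625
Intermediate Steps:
G(v) = 12
(((7238 - 13253) - 5718) - 47592)/(G(127) - 22294) = (((7238 - 13253) - 5718) - 47592)/(12 - 22294) = ((-6015 - 5718) - 47592)/(-22282) = (-11733 - 47592)*(-1/22282) = -59325*(-1/22282) = 59325/22282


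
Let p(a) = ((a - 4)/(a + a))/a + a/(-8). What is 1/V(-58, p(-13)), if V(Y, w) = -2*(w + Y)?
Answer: 676/76287 ≈ 0.0088613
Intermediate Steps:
p(a) = -a/8 + (-4 + a)/(2*a**2) (p(a) = ((-4 + a)/((2*a)))/a + a*(-1/8) = ((-4 + a)*(1/(2*a)))/a - a/8 = ((-4 + a)/(2*a))/a - a/8 = (-4 + a)/(2*a**2) - a/8 = -a/8 + (-4 + a)/(2*a**2))
V(Y, w) = -2*Y - 2*w (V(Y, w) = -2*(Y + w) = -2*Y - 2*w)
1/V(-58, p(-13)) = 1/(-2*(-58) - (-16 - 1*(-13)**3 + 4*(-13))/(4*(-13)**2)) = 1/(116 - (-16 - 1*(-2197) - 52)/(4*169)) = 1/(116 - (-16 + 2197 - 52)/(4*169)) = 1/(116 - 2129/(4*169)) = 1/(116 - 2*2129/1352) = 1/(116 - 2129/676) = 1/(76287/676) = 676/76287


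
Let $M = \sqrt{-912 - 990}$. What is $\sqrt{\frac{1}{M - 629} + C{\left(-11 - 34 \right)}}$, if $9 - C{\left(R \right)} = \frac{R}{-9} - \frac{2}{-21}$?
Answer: $\sqrt{\frac{82}{21} - \frac{1}{629 - i \sqrt{1902}}} \approx 1.9756 - 3.0 \cdot 10^{-5} i$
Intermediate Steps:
$M = i \sqrt{1902}$ ($M = \sqrt{-1902} = i \sqrt{1902} \approx 43.612 i$)
$C{\left(R \right)} = \frac{187}{21} + \frac{R}{9}$ ($C{\left(R \right)} = 9 - \left(\frac{R}{-9} - \frac{2}{-21}\right) = 9 - \left(R \left(- \frac{1}{9}\right) - - \frac{2}{21}\right) = 9 - \left(- \frac{R}{9} + \frac{2}{21}\right) = 9 - \left(\frac{2}{21} - \frac{R}{9}\right) = 9 + \left(- \frac{2}{21} + \frac{R}{9}\right) = \frac{187}{21} + \frac{R}{9}$)
$\sqrt{\frac{1}{M - 629} + C{\left(-11 - 34 \right)}} = \sqrt{\frac{1}{i \sqrt{1902} - 629} + \left(\frac{187}{21} + \frac{-11 - 34}{9}\right)} = \sqrt{\frac{1}{-629 + i \sqrt{1902}} + \left(\frac{187}{21} + \frac{1}{9} \left(-45\right)\right)} = \sqrt{\frac{1}{-629 + i \sqrt{1902}} + \left(\frac{187}{21} - 5\right)} = \sqrt{\frac{1}{-629 + i \sqrt{1902}} + \frac{82}{21}} = \sqrt{\frac{82}{21} + \frac{1}{-629 + i \sqrt{1902}}}$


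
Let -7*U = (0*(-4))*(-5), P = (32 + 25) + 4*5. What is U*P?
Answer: 0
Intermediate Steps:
P = 77 (P = 57 + 20 = 77)
U = 0 (U = -0*(-4)*(-5)/7 = -0*(-5) = -⅐*0 = 0)
U*P = 0*77 = 0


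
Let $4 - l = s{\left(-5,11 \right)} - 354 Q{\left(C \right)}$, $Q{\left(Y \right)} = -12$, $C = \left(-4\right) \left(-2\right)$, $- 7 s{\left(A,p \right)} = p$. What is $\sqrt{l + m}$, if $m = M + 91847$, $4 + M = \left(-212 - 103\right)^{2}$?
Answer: $\frac{\sqrt{9154453}}{7} \approx 432.23$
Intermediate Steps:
$s{\left(A,p \right)} = - \frac{p}{7}$
$C = 8$
$M = 99221$ ($M = -4 + \left(-212 - 103\right)^{2} = -4 + \left(-315\right)^{2} = -4 + 99225 = 99221$)
$m = 191068$ ($m = 99221 + 91847 = 191068$)
$l = - \frac{29697}{7}$ ($l = 4 - \left(\left(- \frac{1}{7}\right) 11 - -4248\right) = 4 - \left(- \frac{11}{7} + 4248\right) = 4 - \frac{29725}{7} = - \frac{29697}{7} \approx -4242.4$)
$\sqrt{l + m} = \sqrt{- \frac{29697}{7} + 191068} = \sqrt{\frac{1307779}{7}} = \frac{\sqrt{9154453}}{7}$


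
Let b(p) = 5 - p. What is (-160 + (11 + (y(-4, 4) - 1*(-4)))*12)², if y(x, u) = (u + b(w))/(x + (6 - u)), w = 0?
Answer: 1156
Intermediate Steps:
y(x, u) = (5 + u)/(6 + x - u) (y(x, u) = (u + (5 - 1*0))/(x + (6 - u)) = (u + (5 + 0))/(6 + x - u) = (u + 5)/(6 + x - u) = (5 + u)/(6 + x - u))
(-160 + (11 + (y(-4, 4) - 1*(-4)))*12)² = (-160 + (11 + ((5 + 4)/(6 - 4 - 1*4) - 1*(-4)))*12)² = (-160 + (11 + (9/(6 - 4 - 4) + 4))*12)² = (-160 + (11 + (9/(-2) + 4))*12)² = (-160 + (11 + (-½*9 + 4))*12)² = (-160 + (11 + (-9/2 + 4))*12)² = (-160 + (11 - ½)*12)² = (-160 + (21/2)*12)² = (-160 + 126)² = (-34)² = 1156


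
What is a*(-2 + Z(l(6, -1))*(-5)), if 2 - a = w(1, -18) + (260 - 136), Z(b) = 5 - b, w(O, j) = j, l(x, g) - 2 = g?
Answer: 2288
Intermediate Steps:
l(x, g) = 2 + g
a = -104 (a = 2 - (-18 + (260 - 136)) = 2 - (-18 + 124) = 2 - 1*106 = 2 - 106 = -104)
a*(-2 + Z(l(6, -1))*(-5)) = -104*(-2 + (5 - (2 - 1))*(-5)) = -104*(-2 + (5 - 1*1)*(-5)) = -104*(-2 + (5 - 1)*(-5)) = -104*(-2 + 4*(-5)) = -104*(-2 - 20) = -104*(-22) = 2288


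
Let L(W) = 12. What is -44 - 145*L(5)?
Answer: -1784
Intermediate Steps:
-44 - 145*L(5) = -44 - 145*12 = -44 - 1740 = -1784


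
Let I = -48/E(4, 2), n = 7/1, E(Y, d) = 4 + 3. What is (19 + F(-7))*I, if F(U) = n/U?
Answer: -864/7 ≈ -123.43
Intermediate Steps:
E(Y, d) = 7
n = 7 (n = 7*1 = 7)
F(U) = 7/U
I = -48/7 ≈ -6.8571
(19 + F(-7))*I = (19 + 7/(-7))*(-48/7) = (19 + 7*(-1/7))*(-48/7) = (19 - 1)*(-48/7) = 18*(-48/7) = -864/7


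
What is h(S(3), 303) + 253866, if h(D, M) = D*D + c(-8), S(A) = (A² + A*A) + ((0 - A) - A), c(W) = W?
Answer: 254002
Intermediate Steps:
S(A) = -2*A + 2*A² (S(A) = (A² + A²) + (-A - A) = 2*A² - 2*A = -2*A + 2*A²)
h(D, M) = -8 + D² (h(D, M) = D*D - 8 = D² - 8 = -8 + D²)
h(S(3), 303) + 253866 = (-8 + (2*3*(-1 + 3))²) + 253866 = (-8 + (2*3*2)²) + 253866 = (-8 + 12²) + 253866 = (-8 + 144) + 253866 = 136 + 253866 = 254002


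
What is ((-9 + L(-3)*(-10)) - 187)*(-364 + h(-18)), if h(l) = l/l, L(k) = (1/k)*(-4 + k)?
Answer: 79618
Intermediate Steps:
L(k) = (-4 + k)/k
h(l) = 1
((-9 + L(-3)*(-10)) - 187)*(-364 + h(-18)) = ((-9 + ((-4 - 3)/(-3))*(-10)) - 187)*(-364 + 1) = ((-9 - ⅓*(-7)*(-10)) - 187)*(-363) = ((-9 + (7/3)*(-10)) - 187)*(-363) = ((-9 - 70/3) - 187)*(-363) = (-97/3 - 187)*(-363) = -658/3*(-363) = 79618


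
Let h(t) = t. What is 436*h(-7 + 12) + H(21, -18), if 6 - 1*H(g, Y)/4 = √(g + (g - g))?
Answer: 2204 - 4*√21 ≈ 2185.7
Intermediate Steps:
H(g, Y) = 24 - 4*√g (H(g, Y) = 24 - 4*√(g + (g - g)) = 24 - 4*√(g + 0) = 24 - 4*√g)
436*h(-7 + 12) + H(21, -18) = 436*(-7 + 12) + (24 - 4*√21) = 436*5 + (24 - 4*√21) = 2180 + (24 - 4*√21) = 2204 - 4*√21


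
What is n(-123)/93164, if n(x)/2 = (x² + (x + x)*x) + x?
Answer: 22632/23291 ≈ 0.97171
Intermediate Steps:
n(x) = 2*x + 6*x² (n(x) = 2*((x² + (x + x)*x) + x) = 2*((x² + (2*x)*x) + x) = 2*((x² + 2*x²) + x) = 2*(3*x² + x) = 2*(x + 3*x²) = 2*x + 6*x²)
n(-123)/93164 = (2*(-123)*(1 + 3*(-123)))/93164 = (2*(-123)*(1 - 369))*(1/93164) = (2*(-123)*(-368))*(1/93164) = 90528*(1/93164) = 22632/23291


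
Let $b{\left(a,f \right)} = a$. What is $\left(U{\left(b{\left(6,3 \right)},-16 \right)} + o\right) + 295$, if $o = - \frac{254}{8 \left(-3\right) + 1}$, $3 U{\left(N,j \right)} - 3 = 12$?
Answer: $\frac{7154}{23} \approx 311.04$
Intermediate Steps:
$U{\left(N,j \right)} = 5$ ($U{\left(N,j \right)} = 1 + \frac{1}{3} \cdot 12 = 1 + 4 = 5$)
$o = \frac{254}{23}$ ($o = - \frac{254}{-24 + 1} = - \frac{254}{-23} = \left(-254\right) \left(- \frac{1}{23}\right) = \frac{254}{23} \approx 11.043$)
$\left(U{\left(b{\left(6,3 \right)},-16 \right)} + o\right) + 295 = \left(5 + \frac{254}{23}\right) + 295 = \frac{369}{23} + 295 = \frac{7154}{23}$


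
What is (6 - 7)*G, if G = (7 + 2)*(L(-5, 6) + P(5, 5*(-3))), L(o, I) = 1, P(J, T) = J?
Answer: -54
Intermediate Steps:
G = 54 (G = (7 + 2)*(1 + 5) = 9*6 = 54)
(6 - 7)*G = (6 - 7)*54 = -1*54 = -54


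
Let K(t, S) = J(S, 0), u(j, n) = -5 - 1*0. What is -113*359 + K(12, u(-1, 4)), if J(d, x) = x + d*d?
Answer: -40542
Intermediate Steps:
u(j, n) = -5 (u(j, n) = -5 + 0 = -5)
J(d, x) = x + d²
K(t, S) = S² (K(t, S) = 0 + S² = S²)
-113*359 + K(12, u(-1, 4)) = -113*359 + (-5)² = -40567 + 25 = -40542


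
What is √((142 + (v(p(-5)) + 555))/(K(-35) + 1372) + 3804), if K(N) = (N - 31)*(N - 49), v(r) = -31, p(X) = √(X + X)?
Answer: √45488485770/3458 ≈ 61.677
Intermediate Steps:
p(X) = √2*√X (p(X) = √(2*X) = √2*√X)
K(N) = (-49 + N)*(-31 + N) (K(N) = (-31 + N)*(-49 + N) = (-49 + N)*(-31 + N))
√((142 + (v(p(-5)) + 555))/(K(-35) + 1372) + 3804) = √((142 + (-31 + 555))/((1519 + (-35)² - 80*(-35)) + 1372) + 3804) = √((142 + 524)/((1519 + 1225 + 2800) + 1372) + 3804) = √(666/(5544 + 1372) + 3804) = √(666/6916 + 3804) = √(666*(1/6916) + 3804) = √(333/3458 + 3804) = √(13154565/3458) = √45488485770/3458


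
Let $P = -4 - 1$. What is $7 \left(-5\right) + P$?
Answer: $-40$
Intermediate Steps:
$P = -5$
$7 \left(-5\right) + P = 7 \left(-5\right) - 5 = -35 - 5 = -40$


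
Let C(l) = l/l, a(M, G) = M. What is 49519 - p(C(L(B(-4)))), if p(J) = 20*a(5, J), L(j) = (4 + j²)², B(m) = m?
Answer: 49419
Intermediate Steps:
C(l) = 1
p(J) = 100 (p(J) = 20*5 = 100)
49519 - p(C(L(B(-4)))) = 49519 - 1*100 = 49519 - 100 = 49419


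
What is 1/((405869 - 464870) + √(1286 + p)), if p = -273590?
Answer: -19667/1160463435 - 4*I*√1891/1160463435 ≈ -1.6948e-5 - 1.4989e-7*I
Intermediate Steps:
1/((405869 - 464870) + √(1286 + p)) = 1/((405869 - 464870) + √(1286 - 273590)) = 1/(-59001 + √(-272304)) = 1/(-59001 + 12*I*√1891)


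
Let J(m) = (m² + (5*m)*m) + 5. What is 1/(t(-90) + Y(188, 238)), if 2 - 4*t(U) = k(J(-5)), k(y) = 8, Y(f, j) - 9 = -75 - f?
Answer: -2/511 ≈ -0.0039139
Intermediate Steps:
Y(f, j) = -66 - f (Y(f, j) = 9 + (-75 - f) = -66 - f)
J(m) = 5 + 6*m² (J(m) = (m² + 5*m²) + 5 = 6*m² + 5 = 5 + 6*m²)
t(U) = -3/2 (t(U) = ½ - ¼*8 = ½ - 2 = -3/2)
1/(t(-90) + Y(188, 238)) = 1/(-3/2 + (-66 - 1*188)) = 1/(-3/2 + (-66 - 188)) = 1/(-3/2 - 254) = 1/(-511/2) = -2/511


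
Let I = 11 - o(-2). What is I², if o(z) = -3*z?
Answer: 25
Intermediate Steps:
I = 5 (I = 11 - (-3)*(-2) = 11 - 1*6 = 11 - 6 = 5)
I² = 5² = 25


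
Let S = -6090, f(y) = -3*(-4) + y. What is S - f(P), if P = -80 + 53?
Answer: -6075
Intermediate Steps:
P = -27
f(y) = 12 + y
S - f(P) = -6090 - (12 - 27) = -6090 - 1*(-15) = -6090 + 15 = -6075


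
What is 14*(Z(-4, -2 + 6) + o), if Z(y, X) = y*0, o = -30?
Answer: -420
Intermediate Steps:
Z(y, X) = 0
14*(Z(-4, -2 + 6) + o) = 14*(0 - 30) = 14*(-30) = -420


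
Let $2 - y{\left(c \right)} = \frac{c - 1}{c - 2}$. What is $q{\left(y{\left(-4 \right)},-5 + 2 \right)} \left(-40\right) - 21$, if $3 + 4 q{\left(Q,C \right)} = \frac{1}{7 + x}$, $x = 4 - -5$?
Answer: $\frac{67}{8} \approx 8.375$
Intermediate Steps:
$y{\left(c \right)} = 2 - \frac{-1 + c}{-2 + c}$ ($y{\left(c \right)} = 2 - \frac{c - 1}{c - 2} = 2 - \frac{-1 + c}{-2 + c}$)
$x = 9$ ($x = 4 + 5 = 9$)
$q{\left(Q,C \right)} = - \frac{47}{64}$ ($q{\left(Q,C \right)} = - \frac{3}{4} + \frac{1}{4 \left(7 + 9\right)} = - \frac{3}{4} + \frac{1}{4 \cdot 16} = - \frac{3}{4} + \frac{1}{4} \cdot \frac{1}{16} = - \frac{3}{4} + \frac{1}{64} = - \frac{47}{64}$)
$q{\left(y{\left(-4 \right)},-5 + 2 \right)} \left(-40\right) - 21 = \left(- \frac{47}{64}\right) \left(-40\right) - 21 = \frac{235}{8} - 21 = \frac{67}{8}$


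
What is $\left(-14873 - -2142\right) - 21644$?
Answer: $-34375$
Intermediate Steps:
$\left(-14873 - -2142\right) - 21644 = \left(-14873 + \left(-12885 + 15027\right)\right) - 21644 = \left(-14873 + 2142\right) - 21644 = -12731 - 21644 = -34375$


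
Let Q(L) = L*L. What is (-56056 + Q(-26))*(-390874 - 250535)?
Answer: 35521230420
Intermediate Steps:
Q(L) = L**2
(-56056 + Q(-26))*(-390874 - 250535) = (-56056 + (-26)**2)*(-390874 - 250535) = (-56056 + 676)*(-641409) = -55380*(-641409) = 35521230420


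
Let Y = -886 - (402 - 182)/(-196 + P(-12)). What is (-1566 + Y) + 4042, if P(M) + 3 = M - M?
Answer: 316630/199 ≈ 1591.1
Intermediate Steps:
P(M) = -3 (P(M) = -3 + (M - M) = -3 + 0 = -3)
Y = -176094/199 (Y = -886 - (402 - 182)/(-196 - 3) = -886 - 220/(-199) = -886 - 220*(-1)/199 = -886 - 1*(-220/199) = -886 + 220/199 = -176094/199 ≈ -884.89)
(-1566 + Y) + 4042 = (-1566 - 176094/199) + 4042 = -487728/199 + 4042 = 316630/199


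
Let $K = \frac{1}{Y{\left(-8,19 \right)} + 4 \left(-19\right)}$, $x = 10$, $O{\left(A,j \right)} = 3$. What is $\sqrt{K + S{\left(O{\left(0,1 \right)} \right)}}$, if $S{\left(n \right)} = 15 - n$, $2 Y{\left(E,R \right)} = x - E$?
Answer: $\frac{\sqrt{53801}}{67} \approx 3.4619$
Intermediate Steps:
$Y{\left(E,R \right)} = 5 - \frac{E}{2}$ ($Y{\left(E,R \right)} = \frac{10 - E}{2} = 5 - \frac{E}{2}$)
$K = - \frac{1}{67}$ ($K = \frac{1}{\left(5 - -4\right) + 4 \left(-19\right)} = \frac{1}{\left(5 + 4\right) - 76} = \frac{1}{9 - 76} = \frac{1}{-67} = - \frac{1}{67} \approx -0.014925$)
$\sqrt{K + S{\left(O{\left(0,1 \right)} \right)}} = \sqrt{- \frac{1}{67} + \left(15 - 3\right)} = \sqrt{- \frac{1}{67} + 12} = \sqrt{\frac{803}{67}} = \frac{\sqrt{53801}}{67}$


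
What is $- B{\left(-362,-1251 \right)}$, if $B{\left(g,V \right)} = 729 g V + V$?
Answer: $-330135147$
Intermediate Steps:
$B{\left(g,V \right)} = V + 729 V g$ ($B{\left(g,V \right)} = 729 V g + V = V + 729 V g$)
$- B{\left(-362,-1251 \right)} = - \left(-1251\right) \left(1 + 729 \left(-362\right)\right) = - \left(-1251\right) \left(1 - 263898\right) = - \left(-1251\right) \left(-263897\right) = \left(-1\right) 330135147 = -330135147$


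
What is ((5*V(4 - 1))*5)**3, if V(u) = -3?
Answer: -421875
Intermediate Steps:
((5*V(4 - 1))*5)**3 = ((5*(-3))*5)**3 = (-15*5)**3 = (-75)**3 = -421875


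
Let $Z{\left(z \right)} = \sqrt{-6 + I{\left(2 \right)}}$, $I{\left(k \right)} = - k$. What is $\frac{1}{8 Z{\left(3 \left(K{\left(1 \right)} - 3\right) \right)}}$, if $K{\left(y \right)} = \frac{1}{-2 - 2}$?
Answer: $- \frac{i \sqrt{2}}{32} \approx - 0.044194 i$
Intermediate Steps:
$K{\left(y \right)} = - \frac{1}{4}$ ($K{\left(y \right)} = \frac{1}{-4} = - \frac{1}{4}$)
$Z{\left(z \right)} = 2 i \sqrt{2}$ ($Z{\left(z \right)} = \sqrt{-6 - 2} = \sqrt{-8} = 2 i \sqrt{2}$)
$\frac{1}{8 Z{\left(3 \left(K{\left(1 \right)} - 3\right) \right)}} = \frac{1}{8 \cdot 2 i \sqrt{2}} = \frac{1}{16 i \sqrt{2}} = - \frac{i \sqrt{2}}{32}$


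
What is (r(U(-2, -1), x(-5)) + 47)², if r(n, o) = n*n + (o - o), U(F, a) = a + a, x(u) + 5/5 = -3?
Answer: 2601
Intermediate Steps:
x(u) = -4 (x(u) = -1 - 3 = -4)
U(F, a) = 2*a
r(n, o) = n² (r(n, o) = n² + 0 = n²)
(r(U(-2, -1), x(-5)) + 47)² = ((2*(-1))² + 47)² = ((-2)² + 47)² = (4 + 47)² = 51² = 2601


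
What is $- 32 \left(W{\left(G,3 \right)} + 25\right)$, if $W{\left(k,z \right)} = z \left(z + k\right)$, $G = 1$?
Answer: $-1184$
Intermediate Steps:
$W{\left(k,z \right)} = z \left(k + z\right)$
$- 32 \left(W{\left(G,3 \right)} + 25\right) = - 32 \left(3 \left(1 + 3\right) + 25\right) = - 32 \left(3 \cdot 4 + 25\right) = - 32 \left(12 + 25\right) = \left(-32\right) 37 = -1184$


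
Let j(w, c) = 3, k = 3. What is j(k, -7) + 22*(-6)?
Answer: -129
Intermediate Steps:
j(k, -7) + 22*(-6) = 3 + 22*(-6) = 3 - 132 = -129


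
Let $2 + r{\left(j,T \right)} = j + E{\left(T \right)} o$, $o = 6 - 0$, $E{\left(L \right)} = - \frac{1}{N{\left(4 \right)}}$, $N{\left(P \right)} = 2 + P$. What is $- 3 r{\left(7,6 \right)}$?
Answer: $-12$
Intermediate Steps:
$E{\left(L \right)} = - \frac{1}{6}$ ($E{\left(L \right)} = - \frac{1}{2 + 4} = - \frac{1}{6}$)
$o = 6$ ($o = 6 + 0 = 6$)
$r{\left(j,T \right)} = -3 + j$ ($r{\left(j,T \right)} = -2 + \left(j - 1\right) = -2 + \left(-1 + j\right) = -3 + j$)
$- 3 r{\left(7,6 \right)} = - 3 \left(-3 + 7\right) = \left(-3\right) 4 = -12$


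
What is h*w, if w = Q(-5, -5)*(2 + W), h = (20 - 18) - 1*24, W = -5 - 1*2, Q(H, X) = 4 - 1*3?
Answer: 110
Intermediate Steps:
Q(H, X) = 1 (Q(H, X) = 4 - 3 = 1)
W = -7 (W = -5 - 2 = -7)
h = -22 (h = 2 - 24 = -22)
w = -5 (w = 1*(2 - 7) = 1*(-5) = -5)
h*w = -22*(-5) = 110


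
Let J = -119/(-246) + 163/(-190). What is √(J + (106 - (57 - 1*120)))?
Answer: √23024042205/11685 ≈ 12.986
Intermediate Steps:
J = -4372/11685 (J = -119*(-1/246) + 163*(-1/190) = 119/246 - 163/190 = -4372/11685 ≈ -0.37416)
√(J + (106 - (57 - 1*120))) = √(-4372/11685 + (106 - (57 - 1*120))) = √(-4372/11685 + (106 - (57 - 120))) = √(-4372/11685 + (106 - 1*(-63))) = √(-4372/11685 + (106 + 63)) = √(-4372/11685 + 169) = √(1970393/11685) = √23024042205/11685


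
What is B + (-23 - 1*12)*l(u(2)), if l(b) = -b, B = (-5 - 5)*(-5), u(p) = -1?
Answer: 15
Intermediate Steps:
B = 50 (B = -10*(-5) = 50)
B + (-23 - 1*12)*l(u(2)) = 50 + (-23 - 1*12)*(-1*(-1)) = 50 + (-23 - 12)*1 = 50 - 35*1 = 50 - 35 = 15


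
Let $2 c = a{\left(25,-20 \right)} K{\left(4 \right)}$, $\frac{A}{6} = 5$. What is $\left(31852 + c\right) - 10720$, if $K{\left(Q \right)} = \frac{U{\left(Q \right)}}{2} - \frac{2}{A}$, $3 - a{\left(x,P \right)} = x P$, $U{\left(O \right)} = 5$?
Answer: $\frac{1304639}{60} \approx 21744.0$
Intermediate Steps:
$A = 30$ ($A = 6 \cdot 5 = 30$)
$a{\left(x,P \right)} = 3 - P x$ ($a{\left(x,P \right)} = 3 - x P = 3 - P x$)
$K{\left(Q \right)} = \frac{73}{30}$ ($K{\left(Q \right)} = \frac{5}{2} - \frac{2}{30} = 5 \cdot \frac{1}{2} - \frac{1}{15} = \frac{5}{2} - \frac{1}{15} = \frac{73}{30}$)
$c = \frac{36719}{60}$ ($c = \frac{\left(3 - \left(-20\right) 25\right) \frac{73}{30}}{2} = \frac{\left(3 + 500\right) \frac{73}{30}}{2} = \frac{503 \cdot \frac{73}{30}}{2} = \frac{1}{2} \cdot \frac{36719}{30} = \frac{36719}{60} \approx 611.98$)
$\left(31852 + c\right) - 10720 = \left(31852 + \frac{36719}{60}\right) - 10720 = \frac{1947839}{60} - 10720 = \frac{1304639}{60}$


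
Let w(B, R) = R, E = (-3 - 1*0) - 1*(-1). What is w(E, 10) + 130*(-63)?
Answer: -8180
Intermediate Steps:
E = -2 (E = (-3 + 0) + 1 = -3 + 1 = -2)
w(E, 10) + 130*(-63) = 10 + 130*(-63) = 10 - 8190 = -8180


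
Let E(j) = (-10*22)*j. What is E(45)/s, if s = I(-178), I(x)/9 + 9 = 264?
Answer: -220/51 ≈ -4.3137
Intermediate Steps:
E(j) = -220*j
I(x) = 2295 (I(x) = -81 + 9*264 = -81 + 2376 = 2295)
s = 2295
E(45)/s = -220*45/2295 = -9900*1/2295 = -220/51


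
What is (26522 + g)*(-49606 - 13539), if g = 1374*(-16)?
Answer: -286552010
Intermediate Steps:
g = -21984
(26522 + g)*(-49606 - 13539) = (26522 - 21984)*(-49606 - 13539) = 4538*(-63145) = -286552010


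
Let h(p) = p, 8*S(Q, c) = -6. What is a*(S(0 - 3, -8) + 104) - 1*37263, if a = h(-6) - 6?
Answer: -38502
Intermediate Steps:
S(Q, c) = -¾ (S(Q, c) = (⅛)*(-6) = -¾)
a = -12 (a = -6 - 6 = -12)
a*(S(0 - 3, -8) + 104) - 1*37263 = -12*(-¾ + 104) - 1*37263 = -12*413/4 - 37263 = -1239 - 37263 = -38502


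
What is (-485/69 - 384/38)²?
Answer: 504586369/1718721 ≈ 293.58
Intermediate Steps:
(-485/69 - 384/38)² = (-485*1/69 - 384*1/38)² = (-485/69 - 192/19)² = (-22463/1311)² = 504586369/1718721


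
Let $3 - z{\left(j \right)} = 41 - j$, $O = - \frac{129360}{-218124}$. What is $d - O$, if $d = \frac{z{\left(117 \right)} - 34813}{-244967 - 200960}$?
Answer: $- \frac{4175733142}{8105615079} \approx -0.51517$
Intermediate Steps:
$O = \frac{10780}{18177}$ ($O = \left(-129360\right) \left(- \frac{1}{218124}\right) = \frac{10780}{18177} \approx 0.59306$)
$z{\left(j \right)} = -38 + j$ ($z{\left(j \right)} = 3 - \left(41 - j\right) = 3 + \left(-41 + j\right) = -38 + j$)
$d = \frac{34734}{445927}$ ($d = \frac{\left(-38 + 117\right) - 34813}{-244967 - 200960} = \frac{79 - 34813}{-445927} = \left(-34734\right) \left(- \frac{1}{445927}\right) = \frac{34734}{445927} \approx 0.077892$)
$d - O = \frac{34734}{445927} - \frac{10780}{18177} = - \frac{4175733142}{8105615079}$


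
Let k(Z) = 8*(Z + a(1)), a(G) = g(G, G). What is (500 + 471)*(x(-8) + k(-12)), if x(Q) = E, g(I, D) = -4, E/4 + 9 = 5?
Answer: -139824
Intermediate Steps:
E = -16 (E = -36 + 4*5 = -36 + 20 = -16)
a(G) = -4
k(Z) = -32 + 8*Z (k(Z) = 8*(Z - 4) = 8*(-4 + Z) = -32 + 8*Z)
x(Q) = -16
(500 + 471)*(x(-8) + k(-12)) = (500 + 471)*(-16 + (-32 + 8*(-12))) = 971*(-16 + (-32 - 96)) = 971*(-16 - 128) = 971*(-144) = -139824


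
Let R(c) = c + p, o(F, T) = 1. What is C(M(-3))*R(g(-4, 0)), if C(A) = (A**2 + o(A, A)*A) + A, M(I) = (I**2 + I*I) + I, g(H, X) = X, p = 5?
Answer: 1275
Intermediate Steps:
R(c) = 5 + c (R(c) = c + 5 = 5 + c)
M(I) = I + 2*I**2 (M(I) = (I**2 + I**2) + I = 2*I**2 + I = I + 2*I**2)
C(A) = A**2 + 2*A (C(A) = (A**2 + 1*A) + A = (A**2 + A) + A = (A + A**2) + A = A**2 + 2*A)
C(M(-3))*R(g(-4, 0)) = ((-3*(1 + 2*(-3)))*(2 - 3*(1 + 2*(-3))))*(5 + 0) = ((-3*(1 - 6))*(2 - 3*(1 - 6)))*5 = ((-3*(-5))*(2 - 3*(-5)))*5 = (15*(2 + 15))*5 = (15*17)*5 = 255*5 = 1275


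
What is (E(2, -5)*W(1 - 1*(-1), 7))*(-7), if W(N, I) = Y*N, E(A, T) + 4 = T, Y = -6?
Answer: -756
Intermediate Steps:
E(A, T) = -4 + T
W(N, I) = -6*N
(E(2, -5)*W(1 - 1*(-1), 7))*(-7) = ((-4 - 5)*(-6*(1 - 1*(-1))))*(-7) = -(-54)*(1 + 1)*(-7) = -(-54)*2*(-7) = -9*(-12)*(-7) = 108*(-7) = -756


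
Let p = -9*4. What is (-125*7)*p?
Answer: 31500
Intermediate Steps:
p = -36
(-125*7)*p = -125*7*(-36) = -875*(-36) = 31500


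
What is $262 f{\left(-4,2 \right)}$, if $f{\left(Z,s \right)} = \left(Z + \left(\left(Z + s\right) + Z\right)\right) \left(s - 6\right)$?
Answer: $10480$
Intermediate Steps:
$f{\left(Z,s \right)} = \left(-6 + s\right) \left(s + 3 Z\right)$ ($f{\left(Z,s \right)} = \left(Z + \left(s + 2 Z\right)\right) \left(-6 + s\right) = \left(s + 3 Z\right) \left(-6 + s\right) = \left(-6 + s\right) \left(s + 3 Z\right)$)
$262 f{\left(-4,2 \right)} = 262 \left(2^{2} - -72 - 12 + 3 \left(-4\right) 2\right) = 262 \left(4 + 72 - 12 - 24\right) = 262 \cdot 40 = 10480$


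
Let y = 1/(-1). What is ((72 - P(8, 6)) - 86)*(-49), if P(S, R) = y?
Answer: 637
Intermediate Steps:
y = -1
P(S, R) = -1
((72 - P(8, 6)) - 86)*(-49) = ((72 - 1*(-1)) - 86)*(-49) = ((72 + 1) - 86)*(-49) = (73 - 86)*(-49) = -13*(-49) = 637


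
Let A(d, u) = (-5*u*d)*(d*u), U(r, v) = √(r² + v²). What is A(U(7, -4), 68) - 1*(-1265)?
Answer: -1501535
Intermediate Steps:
A(d, u) = -5*d²*u² (A(d, u) = (-5*d*u)*(d*u) = -5*d²*u²)
A(U(7, -4), 68) - 1*(-1265) = -5*(√(7² + (-4)²))²*68² - 1*(-1265) = -5*(√(49 + 16))²*4624 + 1265 = -5*(√65)²*4624 + 1265 = -5*65*4624 + 1265 = -1502800 + 1265 = -1501535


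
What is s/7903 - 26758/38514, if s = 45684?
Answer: 110571793/21741153 ≈ 5.0858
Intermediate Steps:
s/7903 - 26758/38514 = 45684/7903 - 26758/38514 = 45684*(1/7903) - 26758*1/38514 = 45684/7903 - 13379/19257 = 110571793/21741153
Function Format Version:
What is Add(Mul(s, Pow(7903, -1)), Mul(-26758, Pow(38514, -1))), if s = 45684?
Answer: Rational(110571793, 21741153) ≈ 5.0858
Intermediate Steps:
Add(Mul(s, Pow(7903, -1)), Mul(-26758, Pow(38514, -1))) = Add(Mul(45684, Pow(7903, -1)), Mul(-26758, Pow(38514, -1))) = Add(Mul(45684, Rational(1, 7903)), Mul(-26758, Rational(1, 38514))) = Add(Rational(45684, 7903), Rational(-13379, 19257)) = Rational(110571793, 21741153)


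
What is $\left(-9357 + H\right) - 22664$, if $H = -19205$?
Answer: $-51226$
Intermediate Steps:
$\left(-9357 + H\right) - 22664 = \left(-9357 - 19205\right) - 22664 = -28562 - 22664 = -51226$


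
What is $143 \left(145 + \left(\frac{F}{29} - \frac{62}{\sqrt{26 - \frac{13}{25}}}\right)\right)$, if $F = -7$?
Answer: $\frac{600314}{29} - \frac{3410 \sqrt{13}}{7} \approx 18944.0$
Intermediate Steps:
$143 \left(145 + \left(\frac{F}{29} - \frac{62}{\sqrt{26 - \frac{13}{25}}}\right)\right) = 143 \left(145 - \left(\frac{7}{29} + \frac{62}{\sqrt{26 - \frac{13}{25}}}\right)\right) = 143 \left(145 - \left(\frac{7}{29} + \frac{62}{\sqrt{\frac{637}{25}}}\right)\right) = 143 \left(145 - \left(\frac{7}{29} + \frac{62}{\frac{7}{5} \sqrt{13}}\right)\right) = 143 \left(145 - \left(\frac{7}{29} + 62 \frac{5 \sqrt{13}}{91}\right)\right) = 143 \left(145 - \left(\frac{7}{29} + \frac{310 \sqrt{13}}{91}\right)\right) = 143 \left(\frac{4198}{29} - \frac{310 \sqrt{13}}{91}\right) = \frac{600314}{29} - \frac{3410 \sqrt{13}}{7}$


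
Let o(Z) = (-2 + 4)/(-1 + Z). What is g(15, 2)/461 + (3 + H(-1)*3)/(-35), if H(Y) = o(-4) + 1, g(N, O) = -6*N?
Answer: -26814/80675 ≈ -0.33237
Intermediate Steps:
o(Z) = 2/(-1 + Z)
H(Y) = ⅗ (H(Y) = 2/(-1 - 4) + 1 = 2/(-5) + 1 = 2*(-⅕) + 1 = -⅖ + 1 = ⅗)
g(15, 2)/461 + (3 + H(-1)*3)/(-35) = -6*15/461 + (3 + (⅗)*3)/(-35) = -90*1/461 + (3 + 9/5)*(-1/35) = -90/461 + (24/5)*(-1/35) = -90/461 - 24/175 = -26814/80675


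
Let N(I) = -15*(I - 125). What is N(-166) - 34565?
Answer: -30200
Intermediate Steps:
N(I) = 1875 - 15*I (N(I) = -15*(-125 + I) = 1875 - 15*I)
N(-166) - 34565 = (1875 - 15*(-166)) - 34565 = (1875 + 2490) - 34565 = 4365 - 34565 = -30200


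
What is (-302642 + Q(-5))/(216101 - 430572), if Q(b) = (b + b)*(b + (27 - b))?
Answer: 302912/214471 ≈ 1.4124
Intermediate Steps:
Q(b) = 54*b (Q(b) = (2*b)*27 = 54*b)
(-302642 + Q(-5))/(216101 - 430572) = (-302642 + 54*(-5))/(216101 - 430572) = (-302642 - 270)/(-214471) = -302912*(-1/214471) = 302912/214471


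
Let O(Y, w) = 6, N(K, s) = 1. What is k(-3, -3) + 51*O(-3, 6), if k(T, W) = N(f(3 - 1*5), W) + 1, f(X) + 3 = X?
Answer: 308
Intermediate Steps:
f(X) = -3 + X
k(T, W) = 2 (k(T, W) = 1 + 1 = 2)
k(-3, -3) + 51*O(-3, 6) = 2 + 51*6 = 2 + 306 = 308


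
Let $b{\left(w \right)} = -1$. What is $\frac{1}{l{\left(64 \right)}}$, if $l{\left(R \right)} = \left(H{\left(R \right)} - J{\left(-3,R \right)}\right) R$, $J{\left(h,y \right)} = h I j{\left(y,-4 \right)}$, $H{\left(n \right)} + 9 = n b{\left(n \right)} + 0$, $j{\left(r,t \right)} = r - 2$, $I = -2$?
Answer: $- \frac{1}{28480} \approx -3.5112 \cdot 10^{-5}$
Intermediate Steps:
$j{\left(r,t \right)} = -2 + r$
$H{\left(n \right)} = -9 - n$ ($H{\left(n \right)} = -9 + \left(n \left(-1\right) + 0\right) = -9 + \left(- n + 0\right) = -9 - n$)
$J{\left(h,y \right)} = - 2 h \left(-2 + y\right)$ ($J{\left(h,y \right)} = h \left(-2\right) \left(-2 + y\right) = - 2 h \left(-2 + y\right)$)
$l{\left(R \right)} = R \left(3 - 7 R\right)$ ($l{\left(R \right)} = \left(\left(-9 - R\right) - 2 \left(-3\right) \left(2 - R\right)\right) R = \left(\left(-9 - R\right) - \left(-12 + 6 R\right)\right) R = \left(3 - 7 R\right) R = R \left(3 - 7 R\right)$)
$\frac{1}{l{\left(64 \right)}} = \frac{1}{64 \left(3 - 448\right)} = \frac{1}{64 \left(-445\right)} = \frac{1}{-28480} = - \frac{1}{28480}$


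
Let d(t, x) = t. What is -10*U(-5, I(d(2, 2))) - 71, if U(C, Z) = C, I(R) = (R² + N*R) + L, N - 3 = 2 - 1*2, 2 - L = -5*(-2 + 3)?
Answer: -21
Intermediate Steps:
L = 7 (L = 2 - (-5)*(-2 + 3) = 2 - (-5) = 2 - 1*(-5) = 2 + 5 = 7)
N = 3 (N = 3 + (2 - 1*2) = 3 + (2 - 2) = 3 + 0 = 3)
I(R) = 7 + R² + 3*R (I(R) = (R² + 3*R) + 7 = 7 + R² + 3*R)
-10*U(-5, I(d(2, 2))) - 71 = -10*(-5) - 71 = 50 - 71 = -21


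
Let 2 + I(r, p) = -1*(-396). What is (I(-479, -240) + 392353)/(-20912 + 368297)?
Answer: 392747/347385 ≈ 1.1306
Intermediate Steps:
I(r, p) = 394 (I(r, p) = -2 - 1*(-396) = -2 + 396 = 394)
(I(-479, -240) + 392353)/(-20912 + 368297) = (394 + 392353)/(-20912 + 368297) = 392747/347385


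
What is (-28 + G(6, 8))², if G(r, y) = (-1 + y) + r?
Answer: 225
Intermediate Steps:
G(r, y) = -1 + r + y
(-28 + G(6, 8))² = (-28 + (-1 + 6 + 8))² = (-28 + 13)² = (-15)² = 225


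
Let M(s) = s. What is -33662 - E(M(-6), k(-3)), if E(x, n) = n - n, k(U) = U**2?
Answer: -33662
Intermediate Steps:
E(x, n) = 0
-33662 - E(M(-6), k(-3)) = -33662 - 1*0 = -33662 + 0 = -33662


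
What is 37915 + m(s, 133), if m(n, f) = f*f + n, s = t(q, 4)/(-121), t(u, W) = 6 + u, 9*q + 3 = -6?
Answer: 6728079/121 ≈ 55604.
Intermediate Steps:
q = -1 (q = -1/3 + (1/9)*(-6) = -1/3 - 2/3 = -1)
s = -5/121 (s = (6 - 1)/(-121) = 5*(-1/121) = -5/121 ≈ -0.041322)
m(n, f) = n + f**2 (m(n, f) = f**2 + n = n + f**2)
37915 + m(s, 133) = 37915 + (-5/121 + 133**2) = 37915 + (-5/121 + 17689) = 37915 + 2140364/121 = 6728079/121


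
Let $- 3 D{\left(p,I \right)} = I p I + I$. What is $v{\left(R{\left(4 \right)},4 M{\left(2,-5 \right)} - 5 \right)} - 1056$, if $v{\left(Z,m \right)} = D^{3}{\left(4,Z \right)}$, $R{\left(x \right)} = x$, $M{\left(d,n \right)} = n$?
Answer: $- \frac{342944}{27} \approx -12702.0$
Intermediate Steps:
$D{\left(p,I \right)} = - \frac{I}{3} - \frac{p I^{2}}{3}$ ($D{\left(p,I \right)} = - \frac{I p I + I}{3} = - \frac{p I^{2} + I}{3} = - \frac{I + p I^{2}}{3} = - \frac{I}{3} - \frac{p I^{2}}{3}$)
$v{\left(Z,m \right)} = - \frac{Z^{3} \left(1 + 4 Z\right)^{3}}{27}$ ($v{\left(Z,m \right)} = \left(- \frac{Z \left(1 + Z 4\right)}{3}\right)^{3} = \left(- \frac{Z \left(1 + 4 Z\right)}{3}\right)^{3} = - \frac{Z^{3} \left(1 + 4 Z\right)^{3}}{27}$)
$v{\left(R{\left(4 \right)},4 M{\left(2,-5 \right)} - 5 \right)} - 1056 = - \frac{4^{3} \left(1 + 4 \cdot 4\right)^{3}}{27} - 1056 = \left(- \frac{1}{27}\right) 64 \left(1 + 16\right)^{3} - 1056 = \left(- \frac{1}{27}\right) 64 \cdot 17^{3} - 1056 = \left(- \frac{1}{27}\right) 64 \cdot 4913 - 1056 = - \frac{314432}{27} - 1056 = - \frac{342944}{27}$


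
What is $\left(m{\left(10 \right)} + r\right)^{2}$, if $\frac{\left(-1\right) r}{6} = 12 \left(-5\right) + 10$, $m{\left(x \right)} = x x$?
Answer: $160000$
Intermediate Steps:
$m{\left(x \right)} = x^{2}$
$r = 300$ ($r = - 6 \left(12 \left(-5\right) + 10\right) = - 6 \left(-60 + 10\right) = \left(-6\right) \left(-50\right) = 300$)
$\left(m{\left(10 \right)} + r\right)^{2} = \left(10^{2} + 300\right)^{2} = \left(100 + 300\right)^{2} = 400^{2} = 160000$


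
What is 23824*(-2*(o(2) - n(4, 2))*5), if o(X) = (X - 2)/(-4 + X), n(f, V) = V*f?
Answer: 1905920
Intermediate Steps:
o(X) = (-2 + X)/(-4 + X)
23824*(-2*(o(2) - n(4, 2))*5) = 23824*(-2*((-2 + 2)/(-4 + 2) - 2*4)*5) = 23824*(-2*(0/(-2) - 1*8)*5) = 23824*(-2*(-½*0 - 8)*5) = 23824*(-2*(0 - 8)*5) = 23824*(-2*(-8)*5) = 23824*(16*5) = 23824*80 = 1905920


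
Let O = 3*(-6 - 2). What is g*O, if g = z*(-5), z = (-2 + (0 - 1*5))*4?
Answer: -3360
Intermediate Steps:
z = -28 (z = (-2 + (0 - 5))*4 = (-2 - 5)*4 = -7*4 = -28)
O = -24 (O = 3*(-8) = -24)
g = 140 (g = -28*(-5) = 140)
g*O = 140*(-24) = -3360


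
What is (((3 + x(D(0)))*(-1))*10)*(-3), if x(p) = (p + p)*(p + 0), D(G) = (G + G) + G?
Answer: 90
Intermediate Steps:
D(G) = 3*G (D(G) = 2*G + G = 3*G)
x(p) = 2*p**2 (x(p) = (2*p)*p = 2*p**2)
(((3 + x(D(0)))*(-1))*10)*(-3) = (((3 + 2*(3*0)**2)*(-1))*10)*(-3) = (((3 + 2*0**2)*(-1))*10)*(-3) = (((3 + 2*0)*(-1))*10)*(-3) = (((3 + 0)*(-1))*10)*(-3) = ((3*(-1))*10)*(-3) = -3*10*(-3) = -30*(-3) = 90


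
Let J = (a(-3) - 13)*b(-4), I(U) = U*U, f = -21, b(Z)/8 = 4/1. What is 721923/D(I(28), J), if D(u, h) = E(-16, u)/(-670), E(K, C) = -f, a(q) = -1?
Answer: -161229470/7 ≈ -2.3033e+7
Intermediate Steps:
b(Z) = 32 (b(Z) = 8*(4/1) = 8*(4*1) = 8*4 = 32)
I(U) = U²
J = -448 (J = (-1 - 13)*32 = -14*32 = -448)
E(K, C) = 21 (E(K, C) = -1*(-21) = 21)
D(u, h) = -21/670 (D(u, h) = 21/(-670) = 21*(-1/670) = -21/670)
721923/D(I(28), J) = 721923/(-21/670) = 721923*(-670/21) = -161229470/7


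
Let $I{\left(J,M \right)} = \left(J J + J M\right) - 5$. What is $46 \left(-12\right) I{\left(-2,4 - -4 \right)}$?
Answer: $9384$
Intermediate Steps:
$I{\left(J,M \right)} = -5 + J^{2} + J M$ ($I{\left(J,M \right)} = \left(J^{2} + J M\right) - 5 = -5 + J^{2} + J M$)
$46 \left(-12\right) I{\left(-2,4 - -4 \right)} = 46 \left(-12\right) \left(-5 + \left(-2\right)^{2} - 2 \left(4 - -4\right)\right) = - 552 \left(-5 + 4 - 2 \left(4 + 4\right)\right) = - 552 \left(-5 + 4 - 16\right) = \left(-552\right) \left(-17\right) = 9384$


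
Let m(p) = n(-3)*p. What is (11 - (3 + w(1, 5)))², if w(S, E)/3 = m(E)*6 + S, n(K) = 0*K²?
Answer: 25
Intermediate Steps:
n(K) = 0
m(p) = 0 (m(p) = 0*p = 0)
w(S, E) = 3*S (w(S, E) = 3*(0*6 + S) = 3*(0 + S) = 3*S)
(11 - (3 + w(1, 5)))² = (11 - (3 + 3*1))² = (11 - (3 + 3))² = (11 - 1*6)² = (11 - 6)² = 5² = 25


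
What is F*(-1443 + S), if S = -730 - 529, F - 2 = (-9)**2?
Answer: -224266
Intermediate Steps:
F = 83 (F = 2 + (-9)**2 = 2 + 81 = 83)
S = -1259
F*(-1443 + S) = 83*(-1443 - 1259) = 83*(-2702) = -224266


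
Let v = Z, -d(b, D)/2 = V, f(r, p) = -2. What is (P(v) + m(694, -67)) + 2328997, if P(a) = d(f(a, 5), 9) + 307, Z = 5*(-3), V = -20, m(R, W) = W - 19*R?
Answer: 2316091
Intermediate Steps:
m(R, W) = W - 19*R
Z = -15
d(b, D) = 40 (d(b, D) = -2*(-20) = 40)
v = -15
P(a) = 347 (P(a) = 40 + 307 = 347)
(P(v) + m(694, -67)) + 2328997 = (347 + (-67 - 19*694)) + 2328997 = (347 + (-67 - 13186)) + 2328997 = (347 - 13253) + 2328997 = -12906 + 2328997 = 2316091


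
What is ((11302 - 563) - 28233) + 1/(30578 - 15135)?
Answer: -270159841/15443 ≈ -17494.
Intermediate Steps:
((11302 - 563) - 28233) + 1/(30578 - 15135) = (10739 - 28233) + 1/15443 = -17494 + 1/15443 = -270159841/15443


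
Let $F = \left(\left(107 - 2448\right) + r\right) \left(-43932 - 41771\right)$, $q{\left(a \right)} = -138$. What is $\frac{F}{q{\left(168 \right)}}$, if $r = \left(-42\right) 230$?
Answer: $- \frac{1028521703}{138} \approx -7.4531 \cdot 10^{6}$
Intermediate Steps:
$r = -9660$
$F = 1028521703$ ($F = \left(\left(107 - 2448\right) - 9660\right) \left(-43932 - 41771\right) = \left(\left(107 - 2448\right) - 9660\right) \left(-85703\right) = \left(-2341 - 9660\right) \left(-85703\right) = \left(-12001\right) \left(-85703\right) = 1028521703$)
$\frac{F}{q{\left(168 \right)}} = \frac{1028521703}{-138} = 1028521703 \left(- \frac{1}{138}\right) = - \frac{1028521703}{138}$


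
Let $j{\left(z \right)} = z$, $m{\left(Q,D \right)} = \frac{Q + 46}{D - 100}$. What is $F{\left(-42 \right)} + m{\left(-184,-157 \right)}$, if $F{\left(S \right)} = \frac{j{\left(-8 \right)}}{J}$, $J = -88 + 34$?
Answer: $\frac{4754}{6939} \approx 0.68511$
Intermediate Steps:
$J = -54$
$m{\left(Q,D \right)} = \frac{46 + Q}{-100 + D}$ ($m{\left(Q,D \right)} = \frac{46 + Q}{D - 100} = \frac{46 + Q}{-100 + D}$)
$F{\left(S \right)} = \frac{4}{27}$ ($F{\left(S \right)} = - \frac{8}{-54} = \left(-8\right) \left(- \frac{1}{54}\right) = \frac{4}{27}$)
$F{\left(-42 \right)} + m{\left(-184,-157 \right)} = \frac{4}{27} + \frac{46 - 184}{-100 - 157} = \frac{4}{27} + \frac{1}{-257} \left(-138\right) = \frac{4}{27} - - \frac{138}{257} = \frac{4}{27} + \frac{138}{257} = \frac{4754}{6939}$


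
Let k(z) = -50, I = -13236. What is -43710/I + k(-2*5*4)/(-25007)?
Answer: 182286295/55165442 ≈ 3.3044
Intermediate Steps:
-43710/I + k(-2*5*4)/(-25007) = -43710/(-13236) - 50/(-25007) = -43710*(-1/13236) - 50*(-1/25007) = 7285/2206 + 50/25007 = 182286295/55165442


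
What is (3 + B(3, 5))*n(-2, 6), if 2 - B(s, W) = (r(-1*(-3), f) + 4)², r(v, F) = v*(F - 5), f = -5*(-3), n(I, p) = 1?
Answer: -1151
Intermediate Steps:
f = 15
r(v, F) = v*(-5 + F)
B(s, W) = -1154 (B(s, W) = 2 - ((-1*(-3))*(-5 + 15) + 4)² = 2 - (3*10 + 4)² = 2 - (30 + 4)² = 2 - 1*34² = 2 - 1*1156 = 2 - 1156 = -1154)
(3 + B(3, 5))*n(-2, 6) = (3 - 1154)*1 = -1151*1 = -1151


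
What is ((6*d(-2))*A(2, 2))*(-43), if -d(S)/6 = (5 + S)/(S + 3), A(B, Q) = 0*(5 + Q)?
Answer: 0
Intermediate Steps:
A(B, Q) = 0
d(S) = -6*(5 + S)/(3 + S) (d(S) = -6*(5 + S)/(S + 3) = -6*(5 + S)/(3 + S))
((6*d(-2))*A(2, 2))*(-43) = ((6*(6*(-5 - 1*(-2))/(3 - 2)))*0)*(-43) = ((6*(6*(-5 + 2)/1))*0)*(-43) = ((6*(6*1*(-3)))*0)*(-43) = ((6*(-18))*0)*(-43) = -108*0*(-43) = 0*(-43) = 0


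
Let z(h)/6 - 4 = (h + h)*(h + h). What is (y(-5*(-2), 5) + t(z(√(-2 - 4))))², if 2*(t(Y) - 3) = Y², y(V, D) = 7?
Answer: 51984100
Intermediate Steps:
z(h) = 24 + 24*h² (z(h) = 24 + 6*((h + h)*(h + h)) = 24 + 6*((2*h)*(2*h)) = 24 + 6*(4*h²) = 24 + 24*h²)
t(Y) = 3 + Y²/2
(y(-5*(-2), 5) + t(z(√(-2 - 4))))² = (7 + (3 + (24 + 24*(√(-2 - 4))²)²/2))² = (7 + (3 + (24 + 24*(√(-6))²)²/2))² = (7 + (3 + (24 + 24*(I*√6)²)²/2))² = (7 + (3 + (24 + 24*(-6))²/2))² = (7 + (3 + (24 - 144)²/2))² = (7 + (3 + (½)*(-120)²))² = (7 + (3 + (½)*14400))² = (7 + (3 + 7200))² = (7 + 7203)² = 7210² = 51984100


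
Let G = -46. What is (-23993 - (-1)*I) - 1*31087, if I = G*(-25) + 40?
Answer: -53890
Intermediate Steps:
I = 1190 (I = -46*(-25) + 40 = 1150 + 40 = 1190)
(-23993 - (-1)*I) - 1*31087 = (-23993 - (-1)*1190) - 1*31087 = (-23993 - 1*(-1190)) - 31087 = (-23993 + 1190) - 31087 = -22803 - 31087 = -53890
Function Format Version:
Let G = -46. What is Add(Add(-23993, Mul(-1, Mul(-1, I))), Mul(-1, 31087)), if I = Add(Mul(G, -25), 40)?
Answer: -53890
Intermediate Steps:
I = 1190 (I = Add(Mul(-46, -25), 40) = Add(1150, 40) = 1190)
Add(Add(-23993, Mul(-1, Mul(-1, I))), Mul(-1, 31087)) = Add(Add(-23993, Mul(-1, Mul(-1, 1190))), Mul(-1, 31087)) = Add(Add(-23993, Mul(-1, -1190)), -31087) = Add(Add(-23993, 1190), -31087) = Add(-22803, -31087) = -53890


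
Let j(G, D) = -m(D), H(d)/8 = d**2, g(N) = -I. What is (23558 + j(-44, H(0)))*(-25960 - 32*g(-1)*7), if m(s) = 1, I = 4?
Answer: -590432648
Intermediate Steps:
g(N) = -4 (g(N) = -1*4 = -4)
H(d) = 8*d**2
j(G, D) = -1 (j(G, D) = -1*1 = -1)
(23558 + j(-44, H(0)))*(-25960 - 32*g(-1)*7) = (23558 - 1)*(-25960 - 32*(-4)*7) = 23557*(-25960 + 128*7) = 23557*(-25960 + 896) = 23557*(-25064) = -590432648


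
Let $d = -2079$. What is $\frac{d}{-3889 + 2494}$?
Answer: $\frac{231}{155} \approx 1.4903$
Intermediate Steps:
$\frac{d}{-3889 + 2494} = \frac{1}{-3889 + 2494} \left(-2079\right) = \frac{1}{-1395} \left(-2079\right) = \left(- \frac{1}{1395}\right) \left(-2079\right) = \frac{231}{155}$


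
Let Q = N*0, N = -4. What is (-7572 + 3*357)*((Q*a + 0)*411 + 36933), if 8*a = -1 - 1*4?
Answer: -240101433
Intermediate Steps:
a = -5/8 (a = (-1 - 1*4)/8 = (-1 - 4)/8 = (1/8)*(-5) = -5/8 ≈ -0.62500)
Q = 0 (Q = -4*0 = 0)
(-7572 + 3*357)*((Q*a + 0)*411 + 36933) = (-7572 + 3*357)*((0*(-5/8) + 0)*411 + 36933) = (-7572 + 1071)*((0 + 0)*411 + 36933) = -6501*(0*411 + 36933) = -6501*(0 + 36933) = -6501*36933 = -240101433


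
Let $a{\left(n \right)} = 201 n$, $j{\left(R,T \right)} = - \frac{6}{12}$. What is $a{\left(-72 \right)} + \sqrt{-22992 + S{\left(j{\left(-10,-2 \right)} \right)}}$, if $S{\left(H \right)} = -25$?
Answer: $-14472 + i \sqrt{23017} \approx -14472.0 + 151.71 i$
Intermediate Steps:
$j{\left(R,T \right)} = - \frac{1}{2}$ ($j{\left(R,T \right)} = \left(-6\right) \frac{1}{12} = - \frac{1}{2}$)
$a{\left(-72 \right)} + \sqrt{-22992 + S{\left(j{\left(-10,-2 \right)} \right)}} = 201 \left(-72\right) + \sqrt{-22992 - 25} = -14472 + \sqrt{-23017} = -14472 + i \sqrt{23017}$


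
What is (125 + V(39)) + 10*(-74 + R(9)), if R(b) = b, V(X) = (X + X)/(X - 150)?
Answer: -19451/37 ≈ -525.70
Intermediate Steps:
V(X) = 2*X/(-150 + X) (V(X) = (2*X)/(-150 + X) = 2*X/(-150 + X))
(125 + V(39)) + 10*(-74 + R(9)) = (125 + 2*39/(-150 + 39)) + 10*(-74 + 9) = (125 + 2*39/(-111)) + 10*(-65) = (125 + 2*39*(-1/111)) - 650 = (125 - 26/37) - 650 = 4599/37 - 650 = -19451/37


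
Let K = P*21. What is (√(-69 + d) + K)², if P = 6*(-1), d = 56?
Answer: (126 - I*√13)² ≈ 15863.0 - 908.6*I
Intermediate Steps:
P = -6
K = -126 (K = -6*21 = -126)
(√(-69 + d) + K)² = (√(-69 + 56) - 126)² = (√(-13) - 126)² = (I*√13 - 126)² = (-126 + I*√13)²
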